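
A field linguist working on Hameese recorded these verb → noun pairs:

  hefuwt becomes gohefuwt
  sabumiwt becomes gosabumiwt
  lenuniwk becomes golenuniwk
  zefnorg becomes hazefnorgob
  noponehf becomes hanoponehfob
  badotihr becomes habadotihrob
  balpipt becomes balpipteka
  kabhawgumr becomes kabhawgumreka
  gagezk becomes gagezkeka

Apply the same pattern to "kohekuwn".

gokohekuwn

hefuwt and balpipt both end in -t yet inflect differently (gohefuwt, balpipteka), so the final letter is not what conditions the rule; the second-to-last letter is.
"kohekuwn" has second-to-last letter 'w'. The stems whose second-to-last letter is 'w' (hefuwt → gohefuwt, sabumiwt → gosabumiwt, lenuniwk → golenuniwk) add the prefix go-.
The other patterns: stems whose second-to-last letter is 'h' or 'r' add ha- … -ob around the stem; stems whose second-to-last letter is 'm', 'p' or 'z' add -eka.
So kohekuwn → gokohekuwn.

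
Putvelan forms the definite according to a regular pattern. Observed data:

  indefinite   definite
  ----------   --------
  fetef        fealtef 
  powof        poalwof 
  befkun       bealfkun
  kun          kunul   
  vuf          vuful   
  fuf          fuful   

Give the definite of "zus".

"zus" has 1 vowel. The stems with 1 vowel (kun → kunul, vuf → vuful, fuf → fuful) add -ul.
The other pattern: stems with 2 vowels insert -al- after the first vowel.
So zus → zusul.

zusul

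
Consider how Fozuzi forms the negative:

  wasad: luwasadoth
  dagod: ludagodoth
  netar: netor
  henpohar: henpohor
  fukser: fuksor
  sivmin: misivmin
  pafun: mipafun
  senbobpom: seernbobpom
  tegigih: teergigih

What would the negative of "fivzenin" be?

mifivzenin

wasad and netar both have last vowel 'a' yet inflect differently (luwasadoth, netor), so the last vowel is not what conditions the rule; the final letter is.
"fivzenin" ends in -n. The stems ending in -n (sivmin → misivmin, pafun → mipafun) add the prefix mi-.
So fivzenin → mifivzenin.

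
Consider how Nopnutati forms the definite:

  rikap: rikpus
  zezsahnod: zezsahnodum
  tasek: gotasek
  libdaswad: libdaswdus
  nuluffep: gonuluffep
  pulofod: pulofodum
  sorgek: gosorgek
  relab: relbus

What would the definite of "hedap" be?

hedpus

libdaswad and zezsahnod both end in -d yet inflect differently (libdaswdus, zezsahnodum), so the final letter is not what conditions the rule; the last vowel is.
"hedap" has last vowel 'a'. The stems whose last vowel is 'a' (relab → relbus, libdaswad → libdaswdus, rikap → rikpus) delete the last vowel and add -us.
The other patterns: stems whose last vowel is 'o' add -um; stems whose last vowel is 'e' add the prefix go-.
So hedap → hedpus.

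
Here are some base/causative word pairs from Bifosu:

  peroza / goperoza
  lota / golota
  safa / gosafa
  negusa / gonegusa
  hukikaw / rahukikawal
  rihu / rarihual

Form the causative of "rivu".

rarivual

"rivu" ends in -u. The one such stem in the data (rihu → rarihual) adds ra- … -al around the stem, so the same rule applies.
The other pattern: stems ending in -a add the prefix go-.
So rivu → rarivual.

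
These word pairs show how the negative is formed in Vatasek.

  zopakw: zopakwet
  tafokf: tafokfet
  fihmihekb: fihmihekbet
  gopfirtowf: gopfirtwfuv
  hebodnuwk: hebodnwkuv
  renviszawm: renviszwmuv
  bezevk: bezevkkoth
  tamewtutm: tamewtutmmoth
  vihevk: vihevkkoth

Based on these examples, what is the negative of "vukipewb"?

tafokf and gopfirtowf both end in -f yet inflect differently (tafokfet, gopfirtwfuv), so the final letter is not what conditions the rule; the second-to-last letter is.
"vukipewb" has second-to-last letter 'w'. The stems whose second-to-last letter is 'w' (gopfirtowf → gopfirtwfuv, hebodnuwk → hebodnwkuv, renviszawm → renviszwmuv) delete the last vowel and add -uv.
So vukipewb → vukipwbuv.

vukipwbuv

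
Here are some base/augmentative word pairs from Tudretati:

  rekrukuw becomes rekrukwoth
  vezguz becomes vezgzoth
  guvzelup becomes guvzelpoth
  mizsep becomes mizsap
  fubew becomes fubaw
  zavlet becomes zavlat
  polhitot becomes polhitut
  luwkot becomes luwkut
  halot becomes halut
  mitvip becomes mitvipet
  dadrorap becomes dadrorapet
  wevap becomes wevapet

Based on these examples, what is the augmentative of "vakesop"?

guvzelup and mizsep both end in -p yet inflect differently (guvzelpoth, mizsap), so the final letter is not what conditions the rule; the last vowel is.
"vakesop" has last vowel 'o'. The stems whose last vowel is 'o' (polhitot → polhitut, luwkot → luwkut, halot → halut) change the last vowel to 'u'.
So vakesop → vakesup.

vakesup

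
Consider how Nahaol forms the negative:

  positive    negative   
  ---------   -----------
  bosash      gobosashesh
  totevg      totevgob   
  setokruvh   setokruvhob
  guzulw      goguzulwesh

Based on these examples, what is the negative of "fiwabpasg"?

gofiwabpasgesh

"fiwabpasg" has second-to-last letter 's'. The one such stem in the data (bosash → gobosashesh) adds go- … -esh around the stem, so the same rule applies.
The other pattern: stems whose second-to-last letter is 'v' add -ob.
So fiwabpasg → gofiwabpasgesh.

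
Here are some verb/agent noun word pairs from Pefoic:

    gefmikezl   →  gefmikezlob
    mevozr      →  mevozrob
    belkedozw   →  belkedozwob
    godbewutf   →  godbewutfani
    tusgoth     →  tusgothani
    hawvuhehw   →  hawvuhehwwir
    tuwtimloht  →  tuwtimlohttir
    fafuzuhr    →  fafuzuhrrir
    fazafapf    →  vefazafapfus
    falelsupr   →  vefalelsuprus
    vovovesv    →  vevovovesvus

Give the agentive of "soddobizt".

soddobiztob

belkedozw and hawvuhehw both end in -w yet inflect differently (belkedozwob, hawvuhehwwir), so the final letter is not what conditions the rule; the second-to-last letter is.
"soddobizt" has second-to-last letter 'z'. The stems whose second-to-last letter is 'z' (gefmikezl → gefmikezlob, mevozr → mevozrob, belkedozw → belkedozwob) add -ob.
So soddobizt → soddobiztob.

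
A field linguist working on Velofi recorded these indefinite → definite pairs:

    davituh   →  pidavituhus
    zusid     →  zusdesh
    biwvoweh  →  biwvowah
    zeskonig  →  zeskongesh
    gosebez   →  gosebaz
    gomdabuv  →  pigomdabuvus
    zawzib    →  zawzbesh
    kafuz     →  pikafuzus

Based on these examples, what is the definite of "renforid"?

biwvoweh and davituh both end in -h yet inflect differently (biwvowah, pidavituhus), so the final letter is not what conditions the rule; the last vowel is.
"renforid" has last vowel 'i'. The stems whose last vowel is 'i' (zusid → zusdesh, zawzib → zawzbesh, zeskonig → zeskongesh) delete the last vowel and add -esh.
The other patterns: stems whose last vowel is 'e' change the last vowel to 'a'; stems whose last vowel is 'u' add pi- … -us around the stem.
So renforid → renfordesh.

renfordesh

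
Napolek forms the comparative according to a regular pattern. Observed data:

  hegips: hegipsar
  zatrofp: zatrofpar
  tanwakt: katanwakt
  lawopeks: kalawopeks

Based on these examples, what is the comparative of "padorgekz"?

hegips and lawopeks both end in -s yet inflect differently (hegipsar, kalawopeks), so the final letter is not what conditions the rule; the second-to-last letter is.
"padorgekz" has second-to-last letter 'k'. The stems whose second-to-last letter is 'k' (tanwakt → katanwakt, lawopeks → kalawopeks) add the prefix ka-.
The other pattern: stems whose second-to-last letter is 'f' or 'p' add -ar.
So padorgekz → kapadorgekz.

kapadorgekz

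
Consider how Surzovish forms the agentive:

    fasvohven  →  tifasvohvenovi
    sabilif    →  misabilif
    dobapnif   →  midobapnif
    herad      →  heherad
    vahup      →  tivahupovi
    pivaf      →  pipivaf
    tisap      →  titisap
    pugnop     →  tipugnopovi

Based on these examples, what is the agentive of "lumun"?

tilumunovi

sabilif and pivaf both end in -f yet inflect differently (misabilif, pipivaf), so the final letter is not what conditions the rule; the last vowel is.
"lumun" has last vowel 'u'. The one such stem in the data (vahup → tivahupovi) adds ti- … -ovi around the stem, so the same rule applies.
The other patterns: stems whose last vowel is 'i' add the prefix mi-; stems whose last vowel is 'a' repeat the first consonant+vowel as a prefix.
So lumun → tilumunovi.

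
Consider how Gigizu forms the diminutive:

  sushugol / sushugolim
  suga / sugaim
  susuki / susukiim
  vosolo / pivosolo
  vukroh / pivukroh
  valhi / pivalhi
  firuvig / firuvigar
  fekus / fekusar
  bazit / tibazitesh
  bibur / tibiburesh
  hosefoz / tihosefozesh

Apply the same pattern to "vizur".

pivizur

"vizur" begins with v-. The stems beginning with v- (vosolo → pivosolo, vukroh → pivukroh, valhi → pivalhi) add the prefix pi-.
The other patterns: stems beginning with s- add -im; stems beginning with f- add -ar; stems beginning with b- or h- add ti- … -esh around the stem.
So vizur → pivizur.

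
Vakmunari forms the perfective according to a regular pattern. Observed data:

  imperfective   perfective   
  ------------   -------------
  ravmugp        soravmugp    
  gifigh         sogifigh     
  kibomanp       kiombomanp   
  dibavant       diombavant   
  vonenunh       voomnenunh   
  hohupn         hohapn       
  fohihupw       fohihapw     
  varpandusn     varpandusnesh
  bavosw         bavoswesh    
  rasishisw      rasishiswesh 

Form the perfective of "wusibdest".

wusibdestesh

ravmugp and kibomanp both end in -p yet inflect differently (soravmugp, kiombomanp), so the final letter is not what conditions the rule; the second-to-last letter is.
"wusibdest" has second-to-last letter 's'. The stems whose second-to-last letter is 's' (varpandusn → varpandusnesh, bavosw → bavoswesh, rasishisw → rasishiswesh) add -esh.
The other patterns: stems whose second-to-last letter is 'g' add the prefix so-; stems whose second-to-last letter is 'n' insert -om- after the first vowel; stems whose second-to-last letter is 'p' change the last vowel to 'a'.
So wusibdest → wusibdestesh.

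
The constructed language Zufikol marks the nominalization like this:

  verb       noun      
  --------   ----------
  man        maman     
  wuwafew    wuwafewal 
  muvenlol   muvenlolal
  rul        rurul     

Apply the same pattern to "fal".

fafal

muvenlol and rul both end in -l yet inflect differently (muvenlolal, rurul), so the final letter is not what conditions the rule; the number of vowels is.
"fal" has 1 vowel. The stems with 1 vowel (rul → rurul, man → maman) repeat the first consonant+vowel as a prefix.
So fal → fafal.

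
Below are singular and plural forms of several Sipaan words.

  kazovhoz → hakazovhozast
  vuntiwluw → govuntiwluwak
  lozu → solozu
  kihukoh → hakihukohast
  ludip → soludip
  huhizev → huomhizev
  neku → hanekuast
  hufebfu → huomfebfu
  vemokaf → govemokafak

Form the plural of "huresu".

lozu and hufebfu both end in -u yet inflect differently (solozu, huomfebfu), so the final letter is not what conditions the rule; the first letter is.
"huresu" begins with h-. The stems beginning with h- (huhizev → huomhizev, hufebfu → huomfebfu) insert -om- after the first vowel.
The other patterns: stems beginning with v- add go- … -ak around the stem; stems beginning with l- add the prefix so-; stems beginning with k- or n- add ha- … -ast around the stem.
So huresu → huomresu.

huomresu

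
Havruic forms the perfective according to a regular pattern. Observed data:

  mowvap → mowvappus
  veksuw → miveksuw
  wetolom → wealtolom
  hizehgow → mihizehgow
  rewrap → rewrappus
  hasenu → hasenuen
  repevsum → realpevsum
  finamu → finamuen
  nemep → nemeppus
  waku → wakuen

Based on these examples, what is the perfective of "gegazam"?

gealgazam

repevsum and waku both have last vowel 'u' yet inflect differently (realpevsum, wakuen), so the last vowel is not what conditions the rule; the final letter is.
"gegazam" ends in -m. The stems ending in -m (repevsum → realpevsum, wetolom → wealtolom) insert -al- after the first vowel.
The other patterns: stems ending in -u add -en; stems ending in -p double the final consonant and add -us; stems ending in -w add the prefix mi-.
So gegazam → gealgazam.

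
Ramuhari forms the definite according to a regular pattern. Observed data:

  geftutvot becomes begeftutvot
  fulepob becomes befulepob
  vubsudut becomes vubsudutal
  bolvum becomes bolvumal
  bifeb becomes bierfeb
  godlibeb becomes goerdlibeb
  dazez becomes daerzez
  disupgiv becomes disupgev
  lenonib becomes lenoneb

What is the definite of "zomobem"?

geftutvot and vubsudut both end in -t yet inflect differently (begeftutvot, vubsudutal), so the final letter is not what conditions the rule; the last vowel is.
"zomobem" has last vowel 'e'. The stems whose last vowel is 'e' (bifeb → bierfeb, godlibeb → goerdlibeb, dazez → daerzez) insert -er- after the first vowel.
The other patterns: stems whose last vowel is 'o' add the prefix be-; stems whose last vowel is 'u' add -al; stems whose last vowel is 'i' change the last vowel to 'e'.
So zomobem → zoermobem.

zoermobem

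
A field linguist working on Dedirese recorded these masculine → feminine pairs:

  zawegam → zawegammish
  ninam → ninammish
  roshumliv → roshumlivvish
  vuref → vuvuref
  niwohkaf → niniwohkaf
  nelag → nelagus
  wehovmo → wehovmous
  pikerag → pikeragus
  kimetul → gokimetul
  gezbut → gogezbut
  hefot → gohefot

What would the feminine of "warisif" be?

wawarisif

"warisif" ends in -f. The stems ending in -f (vuref → vuvuref, niwohkaf → niniwohkaf) repeat the first consonant+vowel as a prefix.
The other patterns: stems ending in -m or -v double the final consonant and add -ish; stems ending in -g or -o add -us; stems ending in -l or -t add the prefix go-.
So warisif → wawarisif.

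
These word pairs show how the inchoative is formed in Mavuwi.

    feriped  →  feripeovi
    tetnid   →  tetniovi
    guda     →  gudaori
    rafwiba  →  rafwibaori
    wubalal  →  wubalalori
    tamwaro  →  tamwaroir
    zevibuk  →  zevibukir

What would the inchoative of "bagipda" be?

tetnid and tamwaro both begin with t- yet inflect differently (tetniovi, tamwaroir), so the first letter is not what conditions the rule; the final letter is.
"bagipda" ends in -a. The stems ending in -a (guda → gudaori, rafwiba → rafwibaori) add -ori.
So bagipda → bagipdaori.

bagipdaori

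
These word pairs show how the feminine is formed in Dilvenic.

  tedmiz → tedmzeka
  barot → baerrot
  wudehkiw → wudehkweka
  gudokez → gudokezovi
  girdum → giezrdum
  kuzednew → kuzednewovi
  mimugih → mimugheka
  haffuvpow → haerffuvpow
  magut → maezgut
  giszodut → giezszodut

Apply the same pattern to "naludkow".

naerludkow

haffuvpow and wudehkiw both end in -w yet inflect differently (haerffuvpow, wudehkweka), so the final letter is not what conditions the rule; the last vowel is.
"naludkow" has last vowel 'o'. The stems whose last vowel is 'o' (barot → baerrot, haffuvpow → haerffuvpow) insert -er- after the first vowel.
The other patterns: stems whose last vowel is 'i' delete the last vowel and add -eka; stems whose last vowel is 'u' insert -ez- after the first vowel; stems whose last vowel is 'e' add -ovi.
So naludkow → naerludkow.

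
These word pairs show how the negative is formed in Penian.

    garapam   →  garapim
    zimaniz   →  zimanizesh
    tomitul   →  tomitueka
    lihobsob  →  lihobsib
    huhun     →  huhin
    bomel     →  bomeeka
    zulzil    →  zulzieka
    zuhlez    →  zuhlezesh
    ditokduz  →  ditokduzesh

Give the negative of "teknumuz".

teknumuzesh

ditokduz and tomitul both have last vowel 'u' yet inflect differently (ditokduzesh, tomitueka), so the last vowel is not what conditions the rule; the final letter is.
"teknumuz" ends in -z. The stems ending in -z (zimaniz → zimanizesh, zuhlez → zuhlezesh, ditokduz → ditokduzesh) add -esh.
So teknumuz → teknumuzesh.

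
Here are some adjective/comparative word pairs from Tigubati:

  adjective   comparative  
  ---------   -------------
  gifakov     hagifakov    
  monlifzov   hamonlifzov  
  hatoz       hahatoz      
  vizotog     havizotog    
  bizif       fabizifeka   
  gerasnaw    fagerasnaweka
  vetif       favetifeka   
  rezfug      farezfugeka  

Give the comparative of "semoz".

"semoz" has last vowel 'o'. The stems whose last vowel is 'o' (gifakov → hagifakov, monlifzov → hamonlifzov, hatoz → hahatoz) add the prefix ha-.
So semoz → hasemoz.

hasemoz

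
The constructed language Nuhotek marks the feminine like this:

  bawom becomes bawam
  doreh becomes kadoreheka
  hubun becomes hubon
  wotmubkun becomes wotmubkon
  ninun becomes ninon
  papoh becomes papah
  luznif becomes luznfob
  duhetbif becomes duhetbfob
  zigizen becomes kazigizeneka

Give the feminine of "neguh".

negoh

papoh and doreh both end in -h yet inflect differently (papah, kadoreheka), so the final letter is not what conditions the rule; the last vowel is.
"neguh" has last vowel 'u'. The stems whose last vowel is 'u' (ninun → ninon, hubun → hubon, wotmubkun → wotmubkon) change the last vowel to 'o'.
The other patterns: stems whose last vowel is 'o' change the last vowel to 'a'; stems whose last vowel is 'e' add ka- … -eka around the stem; stems whose last vowel is 'i' delete the last vowel and add -ob.
So neguh → negoh.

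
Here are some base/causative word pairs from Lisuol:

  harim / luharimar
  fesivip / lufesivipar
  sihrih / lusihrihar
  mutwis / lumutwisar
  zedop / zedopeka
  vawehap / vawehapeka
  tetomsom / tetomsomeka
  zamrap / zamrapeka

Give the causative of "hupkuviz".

"hupkuviz" has last vowel 'i'. The stems whose last vowel is 'i' (harim → luharimar, fesivip → lufesivipar, sihrih → lusihrihar) add lu- … -ar around the stem.
So hupkuviz → luhupkuvizar.

luhupkuvizar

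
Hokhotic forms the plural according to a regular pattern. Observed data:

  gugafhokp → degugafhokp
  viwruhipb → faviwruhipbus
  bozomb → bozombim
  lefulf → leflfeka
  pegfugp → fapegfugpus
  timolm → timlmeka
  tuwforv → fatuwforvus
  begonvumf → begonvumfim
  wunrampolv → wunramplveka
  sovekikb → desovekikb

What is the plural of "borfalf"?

borflfeka

lefulf and begonvumf both end in -f yet inflect differently (leflfeka, begonvumfim), so the final letter is not what conditions the rule; the second-to-last letter is.
"borfalf" has second-to-last letter 'l'. The stems whose second-to-last letter is 'l' (timolm → timlmeka, lefulf → leflfeka, wunrampolv → wunramplveka) delete the last vowel and add -eka.
The other patterns: stems whose second-to-last letter is 'k' add the prefix de-; stems whose second-to-last letter is 'm' add -im; stems whose second-to-last letter is 'g', 'p' or 'r' add fa- … -us around the stem.
So borfalf → borflfeka.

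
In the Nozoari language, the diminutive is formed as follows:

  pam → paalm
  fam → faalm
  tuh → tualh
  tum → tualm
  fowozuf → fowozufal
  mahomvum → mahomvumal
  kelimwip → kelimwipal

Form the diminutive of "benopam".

"benopam" has 3 vowels. The stems with 3 vowels (fowozuf → fowozufal, mahomvum → mahomvumal, kelimwip → kelimwipal) add -al.
The other pattern: stems with 1 vowel insert -al- after the first vowel.
So benopam → benopamal.

benopamal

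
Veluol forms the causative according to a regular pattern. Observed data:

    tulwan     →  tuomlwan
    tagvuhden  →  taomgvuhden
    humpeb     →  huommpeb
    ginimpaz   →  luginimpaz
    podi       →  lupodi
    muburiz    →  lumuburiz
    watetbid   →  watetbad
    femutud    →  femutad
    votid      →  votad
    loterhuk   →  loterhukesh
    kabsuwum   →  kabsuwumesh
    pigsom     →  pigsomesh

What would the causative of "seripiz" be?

tulwan and ginimpaz both have last vowel 'a' yet inflect differently (tuomlwan, luginimpaz), so the last vowel is not what conditions the rule; the final letter is.
"seripiz" ends in -z. The stems ending in -z (ginimpaz → luginimpaz, muburiz → lumuburiz) add the prefix lu-.
The other patterns: stems ending in -b or -n insert -om- after the first vowel; stems ending in -d change the last vowel to 'a'; stems ending in -k or -m add -esh.
So seripiz → luseripiz.

luseripiz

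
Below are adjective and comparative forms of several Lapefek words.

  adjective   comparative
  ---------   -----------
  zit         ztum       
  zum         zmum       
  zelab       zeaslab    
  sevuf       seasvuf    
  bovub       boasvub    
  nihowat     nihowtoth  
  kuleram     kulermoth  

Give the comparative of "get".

zit and nihowat both end in -t yet inflect differently (ztum, nihowtoth), so the final letter is not what conditions the rule; the number of vowels is.
"get" has 1 vowel. The stems with 1 vowel (zit → ztum, zum → zmum) delete the last vowel and add -um.
The other patterns: stems with 2 vowels insert -as- after the first vowel; stems with 3 vowels delete the last vowel and add -oth.
So get → gtum.

gtum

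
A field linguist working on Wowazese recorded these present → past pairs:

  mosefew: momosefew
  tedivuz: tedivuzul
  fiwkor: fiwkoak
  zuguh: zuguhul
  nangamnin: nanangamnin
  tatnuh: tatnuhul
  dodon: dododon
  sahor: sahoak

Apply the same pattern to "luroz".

lurozul

dodon and fiwkor both have last vowel 'o' yet inflect differently (dododon, fiwkoak), so the last vowel is not what conditions the rule; the final letter is.
"luroz" ends in -z. The one such stem in the data (tedivuz → tedivuzul) adds -ul, so the same rule applies.
So luroz → lurozul.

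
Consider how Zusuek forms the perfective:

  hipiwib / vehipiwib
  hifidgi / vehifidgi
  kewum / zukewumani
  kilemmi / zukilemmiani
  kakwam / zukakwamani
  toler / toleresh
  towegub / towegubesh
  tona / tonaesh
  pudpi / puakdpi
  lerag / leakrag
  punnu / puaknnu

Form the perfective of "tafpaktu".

tafpaktuesh

"tafpaktu" begins with t-. The stems beginning with t- (toler → toleresh, towegub → towegubesh, tona → tonaesh) add -esh.
The other patterns: stems beginning with h- add the prefix ve-; stems beginning with k- add zu- … -ani around the stem; stems beginning with l- or p- insert -ak- after the first vowel.
So tafpaktu → tafpaktuesh.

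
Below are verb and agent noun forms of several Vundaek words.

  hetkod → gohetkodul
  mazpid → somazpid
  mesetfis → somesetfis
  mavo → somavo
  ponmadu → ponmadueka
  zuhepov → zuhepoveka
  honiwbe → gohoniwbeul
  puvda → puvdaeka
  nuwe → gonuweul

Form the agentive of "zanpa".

zanpaeka

mazpid and hetkod both end in -d yet inflect differently (somazpid, gohetkodul), so the final letter is not what conditions the rule; the first letter is.
"zanpa" begins with z-. The one such stem in the data (zuhepov → zuhepoveka) adds -eka, so the same rule applies.
So zanpa → zanpaeka.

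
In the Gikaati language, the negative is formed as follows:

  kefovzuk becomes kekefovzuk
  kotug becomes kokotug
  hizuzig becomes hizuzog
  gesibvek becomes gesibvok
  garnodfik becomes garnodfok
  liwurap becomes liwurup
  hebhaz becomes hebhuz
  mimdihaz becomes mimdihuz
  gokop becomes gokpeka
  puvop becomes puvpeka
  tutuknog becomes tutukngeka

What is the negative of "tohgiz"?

tohgoz

"tohgiz" has last vowel 'i'. The stems whose last vowel is 'i' (hizuzig → hizuzog, garnodfik → garnodfok) change the last vowel to 'o'.
So tohgiz → tohgoz.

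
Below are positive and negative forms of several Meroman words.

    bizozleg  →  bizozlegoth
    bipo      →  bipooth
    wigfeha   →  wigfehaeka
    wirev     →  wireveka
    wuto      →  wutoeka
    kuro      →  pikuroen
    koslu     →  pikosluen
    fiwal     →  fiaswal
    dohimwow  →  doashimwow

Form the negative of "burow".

burowoth

bipo and wuto both end in -o yet inflect differently (bipooth, wutoeka), so the final letter is not what conditions the rule; the first letter is.
"burow" begins with b-. The stems beginning with b- (bizozleg → bizozlegoth, bipo → bipooth) add -oth.
So burow → burowoth.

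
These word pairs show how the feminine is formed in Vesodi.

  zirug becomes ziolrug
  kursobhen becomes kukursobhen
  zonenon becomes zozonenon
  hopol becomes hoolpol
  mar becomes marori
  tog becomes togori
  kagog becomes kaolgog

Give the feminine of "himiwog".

"himiwog" has 3 vowels. The stems with 3 vowels (zonenon → zozonenon, kursobhen → kukursobhen) repeat the first consonant+vowel as a prefix.
The other patterns: stems with 1 vowel add -ori; stems with 2 vowels insert -ol- after the first vowel.
So himiwog → hihimiwog.

hihimiwog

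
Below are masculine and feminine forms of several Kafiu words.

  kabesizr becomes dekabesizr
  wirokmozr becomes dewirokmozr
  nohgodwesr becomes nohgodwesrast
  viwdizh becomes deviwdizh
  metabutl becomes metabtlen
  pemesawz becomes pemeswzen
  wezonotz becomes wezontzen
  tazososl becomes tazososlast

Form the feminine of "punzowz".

punzwzen

metabutl and tazososl both end in -l yet inflect differently (metabtlen, tazososlast), so the final letter is not what conditions the rule; the second-to-last letter is.
"punzowz" has second-to-last letter 'w'. The one such stem in the data (pemesawz → pemeswzen) deletes the last vowel and adds -en (as do metabutl, wezonotz), so the same rule applies.
The other patterns: stems whose second-to-last letter is 'z' add the prefix de-; stems whose second-to-last letter is 's' add -ast.
So punzowz → punzwzen.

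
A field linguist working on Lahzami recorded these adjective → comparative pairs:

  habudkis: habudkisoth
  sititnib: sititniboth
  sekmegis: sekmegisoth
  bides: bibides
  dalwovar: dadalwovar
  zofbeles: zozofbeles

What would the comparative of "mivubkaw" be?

mimivubkaw

habudkis and bides both end in -s yet inflect differently (habudkisoth, bibides), so the final letter is not what conditions the rule; the last vowel is.
"mivubkaw" has last vowel 'a'. The one such stem in the data (dalwovar → dadalwovar) repeats the first consonant+vowel as a prefix (as do bides, zofbeles), so the same rule applies.
The other pattern: stems whose last vowel is 'i' add -oth.
So mivubkaw → mimivubkaw.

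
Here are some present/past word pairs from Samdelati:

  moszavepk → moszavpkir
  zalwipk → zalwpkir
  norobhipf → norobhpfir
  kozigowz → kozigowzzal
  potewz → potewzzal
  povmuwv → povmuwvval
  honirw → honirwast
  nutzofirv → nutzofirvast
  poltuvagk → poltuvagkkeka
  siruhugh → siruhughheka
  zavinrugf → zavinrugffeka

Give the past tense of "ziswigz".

povmuwv and nutzofirv both end in -v yet inflect differently (povmuwvval, nutzofirvast), so the final letter is not what conditions the rule; the second-to-last letter is.
"ziswigz" has second-to-last letter 'g'. The stems whose second-to-last letter is 'g' (poltuvagk → poltuvagkkeka, siruhugh → siruhughheka, zavinrugf → zavinrugffeka) double the final consonant and add -eka.
The other patterns: stems whose second-to-last letter is 'p' delete the last vowel and add -ir; stems whose second-to-last letter is 'w' double the final consonant and add -al; stems whose second-to-last letter is 'r' add -ast.
So ziswigz → ziswigzzeka.

ziswigzzeka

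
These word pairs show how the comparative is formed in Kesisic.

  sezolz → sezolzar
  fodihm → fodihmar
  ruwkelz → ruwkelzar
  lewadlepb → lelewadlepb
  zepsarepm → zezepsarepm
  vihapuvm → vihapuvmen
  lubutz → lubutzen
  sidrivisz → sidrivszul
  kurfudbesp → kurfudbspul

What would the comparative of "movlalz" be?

fodihm and zepsarepm both end in -m yet inflect differently (fodihmar, zezepsarepm), so the final letter is not what conditions the rule; the second-to-last letter is.
"movlalz" has second-to-last letter 'l'. The stems whose second-to-last letter is 'l' (sezolz → sezolzar, ruwkelz → ruwkelzar) add -ar.
So movlalz → movlalzar.

movlalzar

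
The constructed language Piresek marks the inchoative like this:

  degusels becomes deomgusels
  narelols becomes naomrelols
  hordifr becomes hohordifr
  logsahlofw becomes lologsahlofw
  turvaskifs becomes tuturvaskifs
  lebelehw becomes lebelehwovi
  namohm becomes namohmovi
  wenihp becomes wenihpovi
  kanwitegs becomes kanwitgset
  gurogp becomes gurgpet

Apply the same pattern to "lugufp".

"lugufp" has second-to-last letter 'f'. The stems whose second-to-last letter is 'f' (hordifr → hohordifr, logsahlofw → lologsahlofw, turvaskifs → tuturvaskifs) repeat the first consonant+vowel as a prefix.
The other patterns: stems whose second-to-last letter is 'l' insert -om- after the first vowel; stems whose second-to-last letter is 'h' add -ovi; stems whose second-to-last letter is 'g' delete the last vowel and add -et.
So lugufp → lulugufp.

lulugufp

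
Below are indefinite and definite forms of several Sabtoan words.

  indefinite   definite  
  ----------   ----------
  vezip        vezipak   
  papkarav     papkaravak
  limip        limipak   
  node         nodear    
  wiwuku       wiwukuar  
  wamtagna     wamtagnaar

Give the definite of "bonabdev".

bonabdevak

"bonabdev" ends in a consonant. The stems ending in a consonant (vezip → vezipak, papkarav → papkaravak, limip → limipak) add -ak.
The other pattern: stems ending in a vowel add -ar.
So bonabdev → bonabdevak.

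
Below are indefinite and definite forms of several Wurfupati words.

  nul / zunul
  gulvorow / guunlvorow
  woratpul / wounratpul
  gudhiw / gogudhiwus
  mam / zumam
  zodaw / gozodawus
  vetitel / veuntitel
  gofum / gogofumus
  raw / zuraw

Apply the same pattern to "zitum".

raw and gudhiw both end in -w yet inflect differently (zuraw, gogudhiwus), so the final letter is not what conditions the rule; the number of vowels is.
"zitum" has 2 vowels. The stems with 2 vowels (gudhiw → gogudhiwus, zodaw → gozodawus, gofum → gogofumus) add go- … -us around the stem.
So zitum → gozitumus.

gozitumus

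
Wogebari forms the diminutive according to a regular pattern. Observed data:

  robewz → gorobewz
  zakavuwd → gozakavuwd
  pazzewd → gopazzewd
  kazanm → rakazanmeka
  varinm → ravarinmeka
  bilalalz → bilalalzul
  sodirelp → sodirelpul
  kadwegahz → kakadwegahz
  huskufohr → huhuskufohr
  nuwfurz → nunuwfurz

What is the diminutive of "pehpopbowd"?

robewz and bilalalz both end in -z yet inflect differently (gorobewz, bilalalzul), so the final letter is not what conditions the rule; the second-to-last letter is.
"pehpopbowd" has second-to-last letter 'w'. The stems whose second-to-last letter is 'w' (robewz → gorobewz, zakavuwd → gozakavuwd, pazzewd → gopazzewd) add the prefix go-.
The other patterns: stems whose second-to-last letter is 'n' add ra- … -eka around the stem; stems whose second-to-last letter is 'l' add -ul; stems whose second-to-last letter is 'h' or 'r' repeat the first consonant+vowel as a prefix.
So pehpopbowd → gopehpopbowd.

gopehpopbowd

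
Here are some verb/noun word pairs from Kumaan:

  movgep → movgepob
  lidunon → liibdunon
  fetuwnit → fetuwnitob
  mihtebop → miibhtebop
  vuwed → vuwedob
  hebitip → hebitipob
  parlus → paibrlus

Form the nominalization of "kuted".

mihtebop and hebitip both end in -p yet inflect differently (miibhtebop, hebitipob), so the final letter is not what conditions the rule; the last vowel is.
"kuted" has last vowel 'e'. The stems whose last vowel is 'e' (vuwed → vuwedob, movgep → movgepob) add -ob.
So kuted → kutedob.

kutedob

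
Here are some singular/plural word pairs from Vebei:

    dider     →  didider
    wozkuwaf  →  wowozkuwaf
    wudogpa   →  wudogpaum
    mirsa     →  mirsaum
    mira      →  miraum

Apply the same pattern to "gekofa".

gekofaum

wozkuwaf and wudogpa both have last vowel 'a' yet inflect differently (wowozkuwaf, wudogpaum), so the last vowel is not what conditions the rule; the final letter is.
"gekofa" ends in -a. The stems ending in -a (wudogpa → wudogpaum, mirsa → mirsaum, mira → miraum) add -um.
So gekofa → gekofaum.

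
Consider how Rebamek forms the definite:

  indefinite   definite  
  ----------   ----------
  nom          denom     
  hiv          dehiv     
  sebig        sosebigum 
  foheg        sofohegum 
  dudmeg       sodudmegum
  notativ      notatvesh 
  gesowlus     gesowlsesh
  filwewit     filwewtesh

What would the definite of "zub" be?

dezub

hiv and notativ both end in -v yet inflect differently (dehiv, notatvesh), so the final letter is not what conditions the rule; the number of vowels is.
"zub" has 1 vowel. The stems with 1 vowel (nom → denom, hiv → dehiv) add the prefix de-.
The other patterns: stems with 2 vowels add so- … -um around the stem; stems with 3 vowels delete the last vowel and add -esh.
So zub → dezub.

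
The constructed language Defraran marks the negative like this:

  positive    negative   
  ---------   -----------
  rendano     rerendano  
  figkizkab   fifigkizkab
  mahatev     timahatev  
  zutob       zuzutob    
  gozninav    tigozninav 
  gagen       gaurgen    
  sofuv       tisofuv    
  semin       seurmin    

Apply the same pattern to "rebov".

tirebov

mahatev and gagen both have last vowel 'e' yet inflect differently (timahatev, gaurgen), so the last vowel is not what conditions the rule; the final letter is.
"rebov" ends in -v. The stems ending in -v (mahatev → timahatev, gozninav → tigozninav, sofuv → tisofuv) add the prefix ti-.
The other patterns: stems ending in -n insert -ur- after the first vowel; stems ending in -b or -o repeat the first consonant+vowel as a prefix.
So rebov → tirebov.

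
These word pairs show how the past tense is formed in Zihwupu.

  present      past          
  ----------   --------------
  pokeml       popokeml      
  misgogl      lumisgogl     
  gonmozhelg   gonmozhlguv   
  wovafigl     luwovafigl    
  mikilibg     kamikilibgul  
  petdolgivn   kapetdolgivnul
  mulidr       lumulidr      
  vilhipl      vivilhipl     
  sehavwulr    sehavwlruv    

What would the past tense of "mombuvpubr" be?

kamombuvpubrul

gonmozhelg and mikilibg both end in -g yet inflect differently (gonmozhlguv, kamikilibgul), so the final letter is not what conditions the rule; the second-to-last letter is.
"mombuvpubr" has second-to-last letter 'b'. The one such stem in the data (mikilibg → kamikilibgul) adds ka- … -ul around the stem, so the same rule applies.
The other patterns: stems whose second-to-last letter is 'l' delete the last vowel and add -uv; stems whose second-to-last letter is 'd' or 'g' add the prefix lu-; stems whose second-to-last letter is 'm' or 'p' repeat the first consonant+vowel as a prefix.
So mombuvpubr → kamombuvpubrul.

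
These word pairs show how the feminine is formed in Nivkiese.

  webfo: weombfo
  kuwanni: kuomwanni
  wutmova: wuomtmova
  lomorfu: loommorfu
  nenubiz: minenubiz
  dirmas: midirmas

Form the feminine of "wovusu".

kuwanni and nenubiz both have last vowel 'i' yet inflect differently (kuomwanni, minenubiz), so the last vowel is not what conditions the rule; whether the stem ends in a vowel or a consonant is.
"wovusu" ends in a vowel. The stems ending in a vowel (webfo → weombfo, kuwanni → kuomwanni, wutmova → wuomtmova) insert -om- after the first vowel.
So wovusu → woomvusu.

woomvusu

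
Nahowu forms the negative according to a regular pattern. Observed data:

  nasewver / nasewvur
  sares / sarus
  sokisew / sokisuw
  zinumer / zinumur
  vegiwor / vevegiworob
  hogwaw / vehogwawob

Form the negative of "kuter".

kutur

nasewver and vegiwor both end in -r yet inflect differently (nasewvur, vevegiworob), so the final letter is not what conditions the rule; the last vowel is.
"kuter" has last vowel 'e'. The stems whose last vowel is 'e' (nasewver → nasewvur, sares → sarus, sokisew → sokisuw) change the last vowel to 'u'.
So kuter → kutur.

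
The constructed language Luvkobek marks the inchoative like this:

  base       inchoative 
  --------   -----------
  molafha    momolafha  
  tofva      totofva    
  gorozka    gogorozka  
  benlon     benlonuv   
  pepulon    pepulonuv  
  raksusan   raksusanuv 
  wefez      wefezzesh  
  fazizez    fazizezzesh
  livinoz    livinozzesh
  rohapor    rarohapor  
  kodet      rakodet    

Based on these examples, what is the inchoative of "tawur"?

ratawur

molafha and raksusan both have last vowel 'a' yet inflect differently (momolafha, raksusanuv), so the last vowel is not what conditions the rule; the final letter is.
"tawur" ends in -r. The one such stem in the data (rohapor → rarohapor) adds the prefix ra-, so the same rule applies.
The other patterns: stems ending in -a repeat the first consonant+vowel as a prefix; stems ending in -n add -uv; stems ending in -z double the final consonant and add -esh.
So tawur → ratawur.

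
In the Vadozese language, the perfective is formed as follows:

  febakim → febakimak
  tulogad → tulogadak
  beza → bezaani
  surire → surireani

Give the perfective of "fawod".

tulogad and beza both have last vowel 'a' yet inflect differently (tulogadak, bezaani), so the last vowel is not what conditions the rule; whether the stem ends in a vowel or a consonant is.
"fawod" ends in a consonant. The stems ending in a consonant (febakim → febakimak, tulogad → tulogadak) add -ak.
So fawod → fawodak.

fawodak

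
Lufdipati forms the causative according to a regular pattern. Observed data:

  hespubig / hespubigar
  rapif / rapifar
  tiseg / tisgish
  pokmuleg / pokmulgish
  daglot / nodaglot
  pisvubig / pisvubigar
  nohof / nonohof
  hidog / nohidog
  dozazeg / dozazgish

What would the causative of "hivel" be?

hivlish

tiseg and hespubig both end in -g yet inflect differently (tisgish, hespubigar), so the final letter is not what conditions the rule; the last vowel is.
"hivel" has last vowel 'e'. The stems whose last vowel is 'e' (tiseg → tisgish, dozazeg → dozazgish, pokmuleg → pokmulgish) delete the last vowel and add -ish.
The other patterns: stems whose last vowel is 'i' add -ar; stems whose last vowel is 'o' add the prefix no-.
So hivel → hivlish.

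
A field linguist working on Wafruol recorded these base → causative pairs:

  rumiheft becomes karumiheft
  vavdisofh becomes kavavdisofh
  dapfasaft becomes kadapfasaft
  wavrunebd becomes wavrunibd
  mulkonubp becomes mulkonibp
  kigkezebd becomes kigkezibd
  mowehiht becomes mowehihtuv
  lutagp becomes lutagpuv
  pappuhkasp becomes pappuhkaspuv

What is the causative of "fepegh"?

fepeghuv

rumiheft and mowehiht both end in -t yet inflect differently (karumiheft, mowehihtuv), so the final letter is not what conditions the rule; the second-to-last letter is.
"fepegh" has second-to-last letter 'g'. The one such stem in the data (lutagp → lutagpuv) adds -uv, so the same rule applies.
So fepegh → fepeghuv.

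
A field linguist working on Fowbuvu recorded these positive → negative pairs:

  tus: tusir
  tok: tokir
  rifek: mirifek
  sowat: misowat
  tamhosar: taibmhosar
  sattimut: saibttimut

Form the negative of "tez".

tok and rifek both end in -k yet inflect differently (tokir, mirifek), so the final letter is not what conditions the rule; the number of vowels is.
"tez" has 1 vowel. The stems with 1 vowel (tus → tusir, tok → tokir) add -ir.
So tez → tezir.

tezir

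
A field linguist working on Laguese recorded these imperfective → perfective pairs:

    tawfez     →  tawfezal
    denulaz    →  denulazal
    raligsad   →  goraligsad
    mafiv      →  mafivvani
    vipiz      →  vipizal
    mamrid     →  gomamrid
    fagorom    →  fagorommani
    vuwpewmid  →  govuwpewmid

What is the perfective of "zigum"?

zigummani

vipiz and vuwpewmid both have last vowel 'i' yet inflect differently (vipizal, govuwpewmid), so the last vowel is not what conditions the rule; the final letter is.
"zigum" ends in -m. The one such stem in the data (fagorom → fagorommani) doubles the final consonant and adds -ani (as does mafiv), so the same rule applies.
So zigum → zigummani.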